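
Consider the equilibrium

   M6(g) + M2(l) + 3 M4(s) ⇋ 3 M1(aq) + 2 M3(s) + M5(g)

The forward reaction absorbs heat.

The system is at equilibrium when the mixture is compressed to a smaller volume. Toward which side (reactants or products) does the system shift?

no shift

Gas moles: reactants 1, products 1. Δn_gas = 0, so a volume change leaves Q equal to K — no shift from this change.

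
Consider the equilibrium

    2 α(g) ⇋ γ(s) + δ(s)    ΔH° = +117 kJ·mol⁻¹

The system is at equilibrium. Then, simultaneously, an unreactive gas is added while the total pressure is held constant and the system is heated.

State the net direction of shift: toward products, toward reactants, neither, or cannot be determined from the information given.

Adding inert gas at constant total pressure expands the volume and lowers every reacting partial pressure. With Δn_gas = 0 − 2 = -2, Q moves away from K toward the side with fewer gas moles, so the system shifts toward the side with more gas moles — to the left.
The forward reaction is endothermic. Raising T favours the endothermic direction — shift to the right.
The individual effects push in opposite directions; without quantitative information the net direction cannot be determined.

cannot be determined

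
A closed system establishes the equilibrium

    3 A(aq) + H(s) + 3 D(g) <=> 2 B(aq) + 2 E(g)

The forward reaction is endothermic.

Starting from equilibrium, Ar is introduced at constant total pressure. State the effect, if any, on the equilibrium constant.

unchanged

The equilibrium constant depends only on temperature. This perturbation may move the position of equilibrium, but since T is unchanged, K itself is unchanged.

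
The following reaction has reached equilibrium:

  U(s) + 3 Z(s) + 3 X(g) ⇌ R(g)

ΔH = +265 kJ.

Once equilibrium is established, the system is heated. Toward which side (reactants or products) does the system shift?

The forward reaction is endothermic. Raising T favours the endothermic direction — shift to the right.

right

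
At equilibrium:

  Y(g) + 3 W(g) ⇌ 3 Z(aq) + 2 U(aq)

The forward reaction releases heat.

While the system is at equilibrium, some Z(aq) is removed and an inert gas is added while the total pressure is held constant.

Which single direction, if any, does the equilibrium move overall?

Removing Z (aq), a product, drives the reaction to the right.
Adding inert gas at constant total pressure expands the volume and lowers every reacting partial pressure. With Δn_gas = 0 − 4 = -4, Q moves away from K toward the side with fewer gas moles, so the system shifts toward the side with more gas moles — to the left.
The individual effects push in opposite directions; without quantitative information the net direction cannot be determined.

cannot be determined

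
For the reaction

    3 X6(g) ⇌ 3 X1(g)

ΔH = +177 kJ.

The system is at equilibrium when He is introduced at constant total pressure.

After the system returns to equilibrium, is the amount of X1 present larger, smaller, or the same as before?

unchanged

Adding inert gas at constant total pressure expands the volume, scaling every reacting partial pressure by the same factor. Δn_gas = 3 − 3 = 0, so Q is unchanged — no shift.
No net shift occurs, so the amount of X1 is unchanged.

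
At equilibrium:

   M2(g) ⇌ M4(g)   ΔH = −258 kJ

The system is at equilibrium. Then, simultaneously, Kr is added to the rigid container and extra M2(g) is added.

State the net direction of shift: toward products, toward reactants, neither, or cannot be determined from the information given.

At constant volume, adding an inert gas leaves every reacting species' partial pressure unchanged, so Q is unchanged — no shift from this change.
Adding M2 (g), a reactant, drives the reaction to the right.
Only the nonzero effect(s) matter; the net shift is to the right.

right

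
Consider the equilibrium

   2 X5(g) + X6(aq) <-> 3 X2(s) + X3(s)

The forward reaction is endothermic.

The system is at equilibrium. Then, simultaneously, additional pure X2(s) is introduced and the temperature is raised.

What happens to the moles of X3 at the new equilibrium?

X2 is a pure solid; its activity is 1 regardless of amount, so Q is unaffected — no shift from this change.
The forward reaction is endothermic. Raising T favours the endothermic direction — shift to the right.
The net shift is to the right. X3 is a product, so its amount increases.

increases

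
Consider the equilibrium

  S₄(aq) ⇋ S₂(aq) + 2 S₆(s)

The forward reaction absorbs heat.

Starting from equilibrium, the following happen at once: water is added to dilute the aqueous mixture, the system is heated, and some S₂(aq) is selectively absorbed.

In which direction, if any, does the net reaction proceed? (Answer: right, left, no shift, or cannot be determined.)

right

Dilution scales every aqueous concentration by the same factor. Δn_aq = 1 − 1 = 0, so Q is unchanged — no shift.
The forward reaction is endothermic. Raising T favours the endothermic direction — shift to the right.
Removing S₂ (aq), a product, drives the reaction to the right.
Only the nonzero effect(s) matter; the net shift is to the right.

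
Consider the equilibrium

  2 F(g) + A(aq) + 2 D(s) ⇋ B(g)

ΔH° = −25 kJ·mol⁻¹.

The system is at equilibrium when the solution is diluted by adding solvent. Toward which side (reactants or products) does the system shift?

left

Dilution lowers every aqueous concentration by the same factor. Δn_aq = 0 − 1 = -1, so the system shifts toward the side with more dissolved moles — to the left.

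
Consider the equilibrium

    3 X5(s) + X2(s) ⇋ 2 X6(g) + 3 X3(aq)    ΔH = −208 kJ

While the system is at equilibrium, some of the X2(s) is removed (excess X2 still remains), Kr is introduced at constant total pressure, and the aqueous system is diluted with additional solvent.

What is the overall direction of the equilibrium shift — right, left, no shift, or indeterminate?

X2 is a pure solid; its activity is 1 regardless of amount, so Q is unaffected — no shift from this change.
Adding inert gas at constant total pressure expands the volume and lowers every reacting partial pressure. With Δn_gas = 2 − 0 = +2, Q moves away from K toward the side with fewer gas moles, so the system shifts toward the side with more gas moles — to the right.
Dilution lowers every aqueous concentration by the same factor. Δn_aq = 3 − 0 = +3, so the system shifts toward the side with more dissolved moles — to the right.
Only the nonzero effect(s) matter; the net shift is to the right.

right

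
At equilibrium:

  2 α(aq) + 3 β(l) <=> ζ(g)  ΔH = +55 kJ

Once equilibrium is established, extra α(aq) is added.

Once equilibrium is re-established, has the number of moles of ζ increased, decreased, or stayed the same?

Adding α (aq), a reactant, drives the reaction to the right.
The net shift is to the right. ζ is a product, so its amount increases.

increases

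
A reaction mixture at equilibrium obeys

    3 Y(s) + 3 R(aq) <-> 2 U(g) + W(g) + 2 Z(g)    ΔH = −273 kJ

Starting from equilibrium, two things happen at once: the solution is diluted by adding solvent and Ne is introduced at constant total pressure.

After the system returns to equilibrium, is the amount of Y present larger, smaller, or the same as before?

Dilution lowers every aqueous concentration by the same factor. Δn_aq = 0 − 3 = -3, so the system shifts toward the side with more dissolved moles — to the left.
Adding inert gas at constant total pressure expands the volume and lowers every reacting partial pressure. With Δn_gas = 5 − 0 = +5, Q moves away from K toward the side with fewer gas moles, so the system shifts toward the side with more gas moles — to the right.
The two effects oppose each other, so the net shift — and hence the change in Y — cannot be determined from the given information.

cannot be determined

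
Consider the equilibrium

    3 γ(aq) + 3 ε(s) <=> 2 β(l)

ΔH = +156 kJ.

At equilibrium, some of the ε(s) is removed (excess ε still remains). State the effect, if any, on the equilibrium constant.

The equilibrium constant depends only on temperature. This perturbation changes neither the position of equilibrium nor K.

unchanged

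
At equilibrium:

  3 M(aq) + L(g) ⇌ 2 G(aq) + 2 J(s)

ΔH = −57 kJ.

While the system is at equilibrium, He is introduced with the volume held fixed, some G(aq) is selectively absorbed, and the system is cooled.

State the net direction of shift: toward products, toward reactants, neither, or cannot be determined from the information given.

At constant volume, adding an inert gas leaves every reacting species' partial pressure unchanged, so Q is unchanged — no shift from this change.
Removing G (aq), a product, drives the reaction to the right.
The forward reaction is exothermic. Lowering T favours the exothermic direction — shift to the right.
Only the nonzero effect(s) matter; the net shift is to the right.

right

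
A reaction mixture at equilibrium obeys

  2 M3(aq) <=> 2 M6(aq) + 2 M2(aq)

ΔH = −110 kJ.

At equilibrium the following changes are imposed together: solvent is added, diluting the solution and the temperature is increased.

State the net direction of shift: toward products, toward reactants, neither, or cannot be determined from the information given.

Dilution lowers every aqueous concentration by the same factor. Δn_aq = 4 − 2 = +2, so the system shifts toward the side with more dissolved moles — to the right.
The forward reaction is exothermic. Raising T favours the endothermic direction — shift to the left.
The individual effects push in opposite directions; without quantitative information the net direction cannot be determined.

cannot be determined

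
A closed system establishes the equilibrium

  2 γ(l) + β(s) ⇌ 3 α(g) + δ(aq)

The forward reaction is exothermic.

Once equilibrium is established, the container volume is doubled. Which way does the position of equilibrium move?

right

Gas moles: reactants 0, products 3 (Δn_gas = +3). Expansion shifts the system toward the side with more moles of gas — to the right.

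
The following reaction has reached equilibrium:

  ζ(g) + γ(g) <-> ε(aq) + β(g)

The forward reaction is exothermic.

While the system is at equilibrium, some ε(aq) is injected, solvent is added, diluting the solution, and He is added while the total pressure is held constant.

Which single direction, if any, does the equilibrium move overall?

Adding ε (aq), a product, drives the reaction to the left.
Dilution lowers every aqueous concentration by the same factor. Δn_aq = 1 − 0 = +1, so the system shifts toward the side with more dissolved moles — to the right.
Adding inert gas at constant total pressure expands the volume and lowers every reacting partial pressure. With Δn_gas = 1 − 2 = -1, Q moves away from K toward the side with fewer gas moles, so the system shifts toward the side with more gas moles — to the left.
The individual effects push in opposite directions; without quantitative information the net direction cannot be determined.

cannot be determined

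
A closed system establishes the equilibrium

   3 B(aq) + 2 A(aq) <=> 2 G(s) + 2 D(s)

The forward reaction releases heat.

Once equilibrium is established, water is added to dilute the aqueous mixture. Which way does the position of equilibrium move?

left

Dilution lowers every aqueous concentration by the same factor. Δn_aq = 0 − 5 = -5, so the system shifts toward the side with more dissolved moles — to the left.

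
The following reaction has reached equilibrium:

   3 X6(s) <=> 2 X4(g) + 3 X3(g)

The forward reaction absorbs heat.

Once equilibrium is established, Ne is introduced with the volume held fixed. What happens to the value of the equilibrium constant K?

The equilibrium constant depends only on temperature. This perturbation changes neither the position of equilibrium nor K.

unchanged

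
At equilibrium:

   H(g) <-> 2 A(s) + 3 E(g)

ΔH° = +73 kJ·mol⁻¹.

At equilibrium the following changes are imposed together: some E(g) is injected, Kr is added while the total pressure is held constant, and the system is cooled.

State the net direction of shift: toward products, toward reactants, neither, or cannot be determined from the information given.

Adding E (g), a product, drives the reaction to the left.
Adding inert gas at constant total pressure expands the volume and lowers every reacting partial pressure. With Δn_gas = 3 − 1 = +2, Q moves away from K toward the side with fewer gas moles, so the system shifts toward the side with more gas moles — to the right.
The forward reaction is endothermic. Lowering T favours the exothermic direction — shift to the left.
The individual effects push in opposite directions; without quantitative information the net direction cannot be determined.

cannot be determined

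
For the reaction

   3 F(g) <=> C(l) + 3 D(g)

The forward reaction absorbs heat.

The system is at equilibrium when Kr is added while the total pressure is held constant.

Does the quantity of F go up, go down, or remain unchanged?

Adding inert gas at constant total pressure expands the volume, scaling every reacting partial pressure by the same factor. Δn_gas = 3 − 3 = 0, so Q is unchanged — no shift.
No net shift occurs, so the amount of F is unchanged.

unchanged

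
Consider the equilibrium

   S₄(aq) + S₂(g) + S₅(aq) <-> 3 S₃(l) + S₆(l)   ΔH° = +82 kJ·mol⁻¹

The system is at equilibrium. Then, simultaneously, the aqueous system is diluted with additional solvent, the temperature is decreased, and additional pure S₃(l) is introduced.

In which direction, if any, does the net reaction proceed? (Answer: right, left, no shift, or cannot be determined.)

Dilution lowers every aqueous concentration by the same factor. Δn_aq = 0 − 2 = -2, so the system shifts toward the side with more dissolved moles — to the left.
The forward reaction is endothermic. Lowering T favours the exothermic direction — shift to the left.
S₃ is a pure liquid; its activity is 1 regardless of amount, so Q is unaffected — no shift from this change.
Only the nonzero effect(s) matter; the net shift is to the left.

left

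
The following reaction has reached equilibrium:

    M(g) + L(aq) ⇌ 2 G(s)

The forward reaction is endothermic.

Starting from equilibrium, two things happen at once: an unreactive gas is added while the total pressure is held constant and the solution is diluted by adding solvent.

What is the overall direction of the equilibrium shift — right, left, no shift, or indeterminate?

left

Adding inert gas at constant total pressure expands the volume and lowers every reacting partial pressure. With Δn_gas = 0 − 1 = -1, Q moves away from K toward the side with fewer gas moles, so the system shifts toward the side with more gas moles — to the left.
Dilution lowers every aqueous concentration by the same factor. Δn_aq = 0 − 1 = -1, so the system shifts toward the side with more dissolved moles — to the left.
All effects act in the same direction — net shift to the left.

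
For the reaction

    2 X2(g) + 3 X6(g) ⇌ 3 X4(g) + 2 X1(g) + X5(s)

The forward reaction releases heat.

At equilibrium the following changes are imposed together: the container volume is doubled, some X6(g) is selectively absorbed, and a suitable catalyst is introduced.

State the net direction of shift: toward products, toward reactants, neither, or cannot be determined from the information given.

Gas moles: reactants 5, products 5. Δn_gas = 0, so a volume change leaves Q equal to K — no shift from this change.
Removing X6 (g), a reactant, drives the reaction to the left.
A catalyst speeds both forward and reverse rates equally; it changes neither Q nor K — no shift from this change.
Only the nonzero effect(s) matter; the net shift is to the left.

left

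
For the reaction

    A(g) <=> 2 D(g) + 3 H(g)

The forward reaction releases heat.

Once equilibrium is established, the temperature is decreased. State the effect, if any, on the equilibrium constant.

K depends on temperature via the van 't Hoff relation. The forward reaction is exothermic, so lowering T increases K.

increases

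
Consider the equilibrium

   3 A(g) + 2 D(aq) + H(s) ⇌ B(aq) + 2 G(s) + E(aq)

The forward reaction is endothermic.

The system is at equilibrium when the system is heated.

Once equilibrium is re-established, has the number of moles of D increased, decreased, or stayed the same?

decreases

The forward reaction is endothermic. Raising T favours the endothermic direction — shift to the right.
The net shift is to the right. D is a reactant, so its amount decreases.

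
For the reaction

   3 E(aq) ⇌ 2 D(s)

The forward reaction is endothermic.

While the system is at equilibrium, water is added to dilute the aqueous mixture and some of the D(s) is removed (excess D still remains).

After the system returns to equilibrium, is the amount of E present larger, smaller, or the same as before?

increases

Dilution lowers every aqueous concentration by the same factor. Δn_aq = 0 − 3 = -3, so the system shifts toward the side with more dissolved moles — to the left.
D is a pure solid; its activity is 1 regardless of amount, so Q is unaffected — no shift from this change.
The net shift is to the left. E is a reactant, so its amount increases.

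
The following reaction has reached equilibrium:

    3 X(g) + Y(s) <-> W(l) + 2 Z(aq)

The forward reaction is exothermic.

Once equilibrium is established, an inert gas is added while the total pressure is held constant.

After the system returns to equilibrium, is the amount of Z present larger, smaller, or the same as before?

decreases

Adding inert gas at constant total pressure expands the volume and lowers every reacting partial pressure. With Δn_gas = 0 − 3 = -3, Q moves away from K toward the side with fewer gas moles, so the system shifts toward the side with more gas moles — to the left.
The net shift is to the left. Z is a product, so its amount decreases.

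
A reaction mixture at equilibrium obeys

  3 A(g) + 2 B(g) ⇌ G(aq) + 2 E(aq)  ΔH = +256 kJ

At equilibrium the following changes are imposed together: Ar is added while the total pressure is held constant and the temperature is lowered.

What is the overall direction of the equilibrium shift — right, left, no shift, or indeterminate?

Adding inert gas at constant total pressure expands the volume and lowers every reacting partial pressure. With Δn_gas = 0 − 5 = -5, Q moves away from K toward the side with fewer gas moles, so the system shifts toward the side with more gas moles — to the left.
The forward reaction is endothermic. Lowering T favours the exothermic direction — shift to the left.
All effects act in the same direction — net shift to the left.

left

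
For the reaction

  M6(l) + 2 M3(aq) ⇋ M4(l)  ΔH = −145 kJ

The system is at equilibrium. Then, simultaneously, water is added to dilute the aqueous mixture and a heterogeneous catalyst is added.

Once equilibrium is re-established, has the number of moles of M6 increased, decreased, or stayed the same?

Dilution lowers every aqueous concentration by the same factor. Δn_aq = 0 − 2 = -2, so the system shifts toward the side with more dissolved moles — to the left.
A catalyst speeds both forward and reverse rates equally; it changes neither Q nor K — no shift from this change.
The net shift is to the left. M6 is a reactant, so its amount increases.

increases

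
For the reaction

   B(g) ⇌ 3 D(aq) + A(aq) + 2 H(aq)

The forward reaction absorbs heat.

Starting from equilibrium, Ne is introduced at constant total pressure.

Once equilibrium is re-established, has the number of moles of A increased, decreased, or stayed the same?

Adding inert gas at constant total pressure expands the volume and lowers every reacting partial pressure. With Δn_gas = 0 − 1 = -1, Q moves away from K toward the side with fewer gas moles, so the system shifts toward the side with more gas moles — to the left.
The net shift is to the left. A is a product, so its amount decreases.

decreases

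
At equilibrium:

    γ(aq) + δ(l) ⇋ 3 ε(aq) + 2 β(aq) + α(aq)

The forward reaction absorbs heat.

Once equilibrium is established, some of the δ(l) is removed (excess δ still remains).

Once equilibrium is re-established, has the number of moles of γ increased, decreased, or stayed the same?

δ is a pure liquid; its activity is 1 regardless of amount, so Q is unaffected — no shift from this change.
No net shift occurs, so the amount of γ is unchanged.

unchanged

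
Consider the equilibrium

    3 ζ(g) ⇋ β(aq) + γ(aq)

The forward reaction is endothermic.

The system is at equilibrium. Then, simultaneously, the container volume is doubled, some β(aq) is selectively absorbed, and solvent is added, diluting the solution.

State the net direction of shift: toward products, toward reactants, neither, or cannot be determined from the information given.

Gas moles: reactants 3, products 0 (Δn_gas = -3). Expansion shifts the system toward the side with more moles of gas — to the left.
Removing β (aq), a product, drives the reaction to the right.
Dilution lowers every aqueous concentration by the same factor. Δn_aq = 2 − 0 = +2, so the system shifts toward the side with more dissolved moles — to the right.
The individual effects push in opposite directions; without quantitative information the net direction cannot be determined.

cannot be determined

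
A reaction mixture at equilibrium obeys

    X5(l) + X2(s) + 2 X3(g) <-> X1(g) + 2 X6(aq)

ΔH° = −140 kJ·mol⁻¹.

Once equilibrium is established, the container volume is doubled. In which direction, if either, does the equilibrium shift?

left

Gas moles: reactants 2, products 1 (Δn_gas = -1). Expansion shifts the system toward the side with more moles of gas — to the left.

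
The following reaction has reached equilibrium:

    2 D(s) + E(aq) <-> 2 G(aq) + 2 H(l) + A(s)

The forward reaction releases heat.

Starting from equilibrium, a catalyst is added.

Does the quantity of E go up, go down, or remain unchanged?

unchanged

A catalyst speeds both forward and reverse rates equally; it changes neither Q nor K — no shift from this change.
No net shift occurs, so the amount of E is unchanged.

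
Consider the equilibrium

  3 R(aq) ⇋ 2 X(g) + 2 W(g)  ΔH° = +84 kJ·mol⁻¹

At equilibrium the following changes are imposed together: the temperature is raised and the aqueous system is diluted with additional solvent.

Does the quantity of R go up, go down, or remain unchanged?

The forward reaction is endothermic. Raising T favours the endothermic direction — shift to the right.
Dilution lowers every aqueous concentration by the same factor. Δn_aq = 0 − 3 = -3, so the system shifts toward the side with more dissolved moles — to the left.
The two effects oppose each other, so the net shift — and hence the change in R — cannot be determined from the given information.

cannot be determined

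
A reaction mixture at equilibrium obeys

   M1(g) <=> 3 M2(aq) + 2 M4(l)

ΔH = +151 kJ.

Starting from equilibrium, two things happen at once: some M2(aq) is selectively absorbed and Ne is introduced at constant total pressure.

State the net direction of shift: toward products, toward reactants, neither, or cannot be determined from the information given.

Removing M2 (aq), a product, drives the reaction to the right.
Adding inert gas at constant total pressure expands the volume and lowers every reacting partial pressure. With Δn_gas = 0 − 1 = -1, Q moves away from K toward the side with fewer gas moles, so the system shifts toward the side with more gas moles — to the left.
The individual effects push in opposite directions; without quantitative information the net direction cannot be determined.

cannot be determined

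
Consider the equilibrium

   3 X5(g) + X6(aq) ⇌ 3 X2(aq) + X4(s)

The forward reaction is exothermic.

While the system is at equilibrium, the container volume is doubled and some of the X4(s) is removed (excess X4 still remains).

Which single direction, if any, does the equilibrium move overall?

left

Gas moles: reactants 3, products 0 (Δn_gas = -3). Expansion shifts the system toward the side with more moles of gas — to the left.
X4 is a pure solid; its activity is 1 regardless of amount, so Q is unaffected — no shift from this change.
Only the nonzero effect(s) matter; the net shift is to the left.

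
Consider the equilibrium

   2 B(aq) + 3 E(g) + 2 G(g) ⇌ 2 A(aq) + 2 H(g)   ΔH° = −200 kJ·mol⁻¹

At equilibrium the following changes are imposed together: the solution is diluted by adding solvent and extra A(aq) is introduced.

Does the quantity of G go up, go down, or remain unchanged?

Dilution scales every aqueous concentration by the same factor. Δn_aq = 2 − 2 = 0, so Q is unchanged — no shift.
Adding A (aq), a product, drives the reaction to the left.
The net shift is to the left. G is a reactant, so its amount increases.

increases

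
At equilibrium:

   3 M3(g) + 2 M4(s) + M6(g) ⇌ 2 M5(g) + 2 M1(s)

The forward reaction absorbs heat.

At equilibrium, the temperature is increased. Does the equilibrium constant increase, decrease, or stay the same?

increases

K depends on temperature via the van 't Hoff relation. The forward reaction is endothermic, so raising T increases K.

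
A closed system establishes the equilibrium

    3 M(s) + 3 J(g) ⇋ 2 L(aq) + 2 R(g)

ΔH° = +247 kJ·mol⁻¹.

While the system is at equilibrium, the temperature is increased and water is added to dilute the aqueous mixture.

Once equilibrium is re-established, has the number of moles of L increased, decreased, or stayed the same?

increases

The forward reaction is endothermic. Raising T favours the endothermic direction — shift to the right.
Dilution lowers every aqueous concentration by the same factor. Δn_aq = 2 − 0 = +2, so the system shifts toward the side with more dissolved moles — to the right.
The net shift is to the right. L is a product, so its amount increases.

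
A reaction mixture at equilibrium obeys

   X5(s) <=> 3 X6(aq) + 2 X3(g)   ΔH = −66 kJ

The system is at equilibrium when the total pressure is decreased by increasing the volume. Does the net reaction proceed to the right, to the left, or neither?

Gas moles: reactants 0, products 2 (Δn_gas = +2). Expansion shifts the system toward the side with more moles of gas — to the right.

right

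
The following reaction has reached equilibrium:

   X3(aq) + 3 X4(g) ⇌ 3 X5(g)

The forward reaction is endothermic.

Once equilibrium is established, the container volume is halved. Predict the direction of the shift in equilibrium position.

no shift

Gas moles: reactants 3, products 3. Δn_gas = 0, so a volume change leaves Q equal to K — no shift from this change.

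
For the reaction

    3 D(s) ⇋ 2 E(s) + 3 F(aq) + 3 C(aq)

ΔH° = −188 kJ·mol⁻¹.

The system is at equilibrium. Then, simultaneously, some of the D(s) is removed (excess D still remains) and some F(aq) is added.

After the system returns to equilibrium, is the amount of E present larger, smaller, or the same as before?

D is a pure solid; its activity is 1 regardless of amount, so Q is unaffected — no shift from this change.
Adding F (aq), a product, drives the reaction to the left.
The net shift is to the left. E is a product, so its amount decreases.

decreases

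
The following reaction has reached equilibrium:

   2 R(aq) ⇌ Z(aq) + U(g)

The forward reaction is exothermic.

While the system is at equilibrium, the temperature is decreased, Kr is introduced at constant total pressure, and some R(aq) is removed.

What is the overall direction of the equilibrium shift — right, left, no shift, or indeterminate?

The forward reaction is exothermic. Lowering T favours the exothermic direction — shift to the right.
Adding inert gas at constant total pressure expands the volume and lowers every reacting partial pressure. With Δn_gas = 1 − 0 = +1, Q moves away from K toward the side with fewer gas moles, so the system shifts toward the side with more gas moles — to the right.
Removing R (aq), a reactant, drives the reaction to the left.
The individual effects push in opposite directions; without quantitative information the net direction cannot be determined.

cannot be determined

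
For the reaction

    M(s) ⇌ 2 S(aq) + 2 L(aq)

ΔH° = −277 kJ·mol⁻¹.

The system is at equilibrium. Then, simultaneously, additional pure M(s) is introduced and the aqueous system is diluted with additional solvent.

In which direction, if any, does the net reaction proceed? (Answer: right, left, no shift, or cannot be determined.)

M is a pure solid; its activity is 1 regardless of amount, so Q is unaffected — no shift from this change.
Dilution lowers every aqueous concentration by the same factor. Δn_aq = 4 − 0 = +4, so the system shifts toward the side with more dissolved moles — to the right.
Only the nonzero effect(s) matter; the net shift is to the right.

right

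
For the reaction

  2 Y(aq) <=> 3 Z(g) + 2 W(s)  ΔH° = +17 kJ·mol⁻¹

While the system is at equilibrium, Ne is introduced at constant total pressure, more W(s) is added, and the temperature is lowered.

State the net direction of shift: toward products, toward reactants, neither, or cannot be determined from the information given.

Adding inert gas at constant total pressure expands the volume and lowers every reacting partial pressure. With Δn_gas = 3 − 0 = +3, Q moves away from K toward the side with fewer gas moles, so the system shifts toward the side with more gas moles — to the right.
W is a pure solid; its activity is 1 regardless of amount, so Q is unaffected — no shift from this change.
The forward reaction is endothermic. Lowering T favours the exothermic direction — shift to the left.
The individual effects push in opposite directions; without quantitative information the net direction cannot be determined.

cannot be determined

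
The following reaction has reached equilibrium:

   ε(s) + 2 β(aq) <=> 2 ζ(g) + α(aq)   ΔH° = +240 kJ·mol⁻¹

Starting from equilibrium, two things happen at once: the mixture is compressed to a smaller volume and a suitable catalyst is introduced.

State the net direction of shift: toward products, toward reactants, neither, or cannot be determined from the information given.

Gas moles: reactants 0, products 2 (Δn_gas = +2). Compression shifts the system toward the side with fewer moles of gas — to the left.
A catalyst speeds both forward and reverse rates equally; it changes neither Q nor K — no shift from this change.
Only the nonzero effect(s) matter; the net shift is to the left.

left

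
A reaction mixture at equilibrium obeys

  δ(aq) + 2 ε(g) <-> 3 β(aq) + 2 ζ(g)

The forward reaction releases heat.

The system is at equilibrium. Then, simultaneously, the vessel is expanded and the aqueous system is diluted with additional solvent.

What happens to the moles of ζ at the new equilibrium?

Gas moles: reactants 2, products 2. Δn_gas = 0, so a volume change leaves Q equal to K — no shift from this change.
Dilution lowers every aqueous concentration by the same factor. Δn_aq = 3 − 1 = +2, so the system shifts toward the side with more dissolved moles — to the right.
The net shift is to the right. ζ is a product, so its amount increases.

increases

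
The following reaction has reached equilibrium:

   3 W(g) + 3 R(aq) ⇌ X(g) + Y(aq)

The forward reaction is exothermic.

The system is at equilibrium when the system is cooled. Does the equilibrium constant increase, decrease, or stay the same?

K depends on temperature via the van 't Hoff relation. The forward reaction is exothermic, so lowering T increases K.

increases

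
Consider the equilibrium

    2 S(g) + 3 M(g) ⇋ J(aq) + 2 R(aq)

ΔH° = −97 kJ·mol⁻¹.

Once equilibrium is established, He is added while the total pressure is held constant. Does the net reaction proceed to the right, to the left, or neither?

Adding inert gas at constant total pressure expands the volume and lowers every reacting partial pressure. With Δn_gas = 0 − 5 = -5, Q moves away from K toward the side with fewer gas moles, so the system shifts toward the side with more gas moles — to the left.

left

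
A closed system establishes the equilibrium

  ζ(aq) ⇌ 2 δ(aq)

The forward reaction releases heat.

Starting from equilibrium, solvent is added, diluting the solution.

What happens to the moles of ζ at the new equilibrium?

Dilution lowers every aqueous concentration by the same factor. Δn_aq = 2 − 1 = +1, so the system shifts toward the side with more dissolved moles — to the right.
The net shift is to the right. ζ is a reactant, so its amount decreases.

decreases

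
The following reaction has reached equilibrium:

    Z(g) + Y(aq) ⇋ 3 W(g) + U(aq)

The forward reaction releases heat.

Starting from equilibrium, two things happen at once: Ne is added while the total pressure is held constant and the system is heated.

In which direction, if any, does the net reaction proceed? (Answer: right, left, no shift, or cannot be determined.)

Adding inert gas at constant total pressure expands the volume and lowers every reacting partial pressure. With Δn_gas = 3 − 1 = +2, Q moves away from K toward the side with fewer gas moles, so the system shifts toward the side with more gas moles — to the right.
The forward reaction is exothermic. Raising T favours the endothermic direction — shift to the left.
The individual effects push in opposite directions; without quantitative information the net direction cannot be determined.

cannot be determined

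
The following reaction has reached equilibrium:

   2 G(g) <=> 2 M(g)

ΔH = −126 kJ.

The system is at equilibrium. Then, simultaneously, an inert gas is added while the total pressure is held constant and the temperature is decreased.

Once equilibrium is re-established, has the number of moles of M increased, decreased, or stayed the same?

increases

Adding inert gas at constant total pressure expands the volume, scaling every reacting partial pressure by the same factor. Δn_gas = 2 − 2 = 0, so Q is unchanged — no shift.
The forward reaction is exothermic. Lowering T favours the exothermic direction — shift to the right.
The net shift is to the right. M is a product, so its amount increases.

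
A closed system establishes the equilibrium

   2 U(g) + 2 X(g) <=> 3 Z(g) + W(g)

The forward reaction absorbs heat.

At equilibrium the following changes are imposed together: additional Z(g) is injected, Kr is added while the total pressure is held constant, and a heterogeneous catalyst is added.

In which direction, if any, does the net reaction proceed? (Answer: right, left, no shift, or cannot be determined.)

left

Adding Z (g), a product, drives the reaction to the left.
Adding inert gas at constant total pressure expands the volume, scaling every reacting partial pressure by the same factor. Δn_gas = 4 − 4 = 0, so Q is unchanged — no shift.
A catalyst speeds both forward and reverse rates equally; it changes neither Q nor K — no shift from this change.
Only the nonzero effect(s) matter; the net shift is to the left.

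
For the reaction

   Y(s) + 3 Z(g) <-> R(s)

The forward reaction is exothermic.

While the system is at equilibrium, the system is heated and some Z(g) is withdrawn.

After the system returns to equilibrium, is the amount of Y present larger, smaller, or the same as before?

The forward reaction is exothermic. Raising T favours the endothermic direction — shift to the left.
Removing Z (g), a reactant, drives the reaction to the left.
The net shift is to the left. Y is a reactant, so its amount increases.

increases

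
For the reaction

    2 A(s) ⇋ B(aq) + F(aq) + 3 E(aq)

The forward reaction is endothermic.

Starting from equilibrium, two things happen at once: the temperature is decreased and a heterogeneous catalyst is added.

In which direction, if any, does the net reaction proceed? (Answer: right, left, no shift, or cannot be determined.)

The forward reaction is endothermic. Lowering T favours the exothermic direction — shift to the left.
A catalyst speeds both forward and reverse rates equally; it changes neither Q nor K — no shift from this change.
Only the nonzero effect(s) matter; the net shift is to the left.

left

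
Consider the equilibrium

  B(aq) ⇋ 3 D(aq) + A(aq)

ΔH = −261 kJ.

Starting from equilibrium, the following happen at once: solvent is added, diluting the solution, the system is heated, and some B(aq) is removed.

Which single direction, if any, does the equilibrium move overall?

Dilution lowers every aqueous concentration by the same factor. Δn_aq = 4 − 1 = +3, so the system shifts toward the side with more dissolved moles — to the right.
The forward reaction is exothermic. Raising T favours the endothermic direction — shift to the left.
Removing B (aq), a reactant, drives the reaction to the left.
The individual effects push in opposite directions; without quantitative information the net direction cannot be determined.

cannot be determined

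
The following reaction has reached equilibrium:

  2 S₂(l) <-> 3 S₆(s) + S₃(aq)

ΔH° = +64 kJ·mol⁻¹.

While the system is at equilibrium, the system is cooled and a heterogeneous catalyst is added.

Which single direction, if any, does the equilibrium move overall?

left

The forward reaction is endothermic. Lowering T favours the exothermic direction — shift to the left.
A catalyst speeds both forward and reverse rates equally; it changes neither Q nor K — no shift from this change.
Only the nonzero effect(s) matter; the net shift is to the left.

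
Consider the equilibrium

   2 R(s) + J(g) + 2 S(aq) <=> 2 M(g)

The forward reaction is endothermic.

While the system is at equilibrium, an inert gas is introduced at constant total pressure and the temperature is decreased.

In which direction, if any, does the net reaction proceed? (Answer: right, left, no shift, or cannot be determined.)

Adding inert gas at constant total pressure expands the volume and lowers every reacting partial pressure. With Δn_gas = 2 − 1 = +1, Q moves away from K toward the side with fewer gas moles, so the system shifts toward the side with more gas moles — to the right.
The forward reaction is endothermic. Lowering T favours the exothermic direction — shift to the left.
The individual effects push in opposite directions; without quantitative information the net direction cannot be determined.

cannot be determined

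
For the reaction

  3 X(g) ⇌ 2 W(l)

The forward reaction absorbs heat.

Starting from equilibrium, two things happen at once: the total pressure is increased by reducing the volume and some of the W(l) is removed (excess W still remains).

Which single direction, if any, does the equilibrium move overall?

Gas moles: reactants 3, products 0 (Δn_gas = -3). Compression shifts the system toward the side with fewer moles of gas — to the right.
W is a pure liquid; its activity is 1 regardless of amount, so Q is unaffected — no shift from this change.
Only the nonzero effect(s) matter; the net shift is to the right.

right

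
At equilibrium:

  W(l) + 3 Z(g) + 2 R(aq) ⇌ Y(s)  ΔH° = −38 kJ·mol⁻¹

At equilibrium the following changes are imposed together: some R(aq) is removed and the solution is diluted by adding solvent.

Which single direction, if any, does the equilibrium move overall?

Removing R (aq), a reactant, drives the reaction to the left.
Dilution lowers every aqueous concentration by the same factor. Δn_aq = 0 − 2 = -2, so the system shifts toward the side with more dissolved moles — to the left.
All effects act in the same direction — net shift to the left.

left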